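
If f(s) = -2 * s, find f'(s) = -2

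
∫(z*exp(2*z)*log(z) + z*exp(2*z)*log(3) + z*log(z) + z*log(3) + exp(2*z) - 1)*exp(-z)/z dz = 2*log(3*z)*sinh(z) + C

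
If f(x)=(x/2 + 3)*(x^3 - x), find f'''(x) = 12*x + 18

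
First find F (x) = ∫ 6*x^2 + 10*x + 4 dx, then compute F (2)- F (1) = 33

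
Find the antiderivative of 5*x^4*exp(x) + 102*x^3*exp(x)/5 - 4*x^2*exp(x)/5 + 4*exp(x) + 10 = x*((25*x^3 + 2*x^2 - 10*x + 20)*exp(x) + 50)/5 + C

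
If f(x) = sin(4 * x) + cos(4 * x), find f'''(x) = 64*sin(4*x) - 64*cos(4*x)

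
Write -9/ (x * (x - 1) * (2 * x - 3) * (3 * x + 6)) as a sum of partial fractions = -8/(7*(2*x - 3)) + 1/(14*(x + 2)) + 1/(x - 1) - 1/(2*x)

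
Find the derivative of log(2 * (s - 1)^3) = 3/(s - 1)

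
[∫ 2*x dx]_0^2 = 4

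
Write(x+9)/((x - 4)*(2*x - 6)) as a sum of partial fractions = -6/(x - 3) + 13/(2*(x - 4))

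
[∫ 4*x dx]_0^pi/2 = pi^2/2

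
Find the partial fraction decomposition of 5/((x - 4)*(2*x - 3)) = -2/(2*x - 3) + 1/(x - 4)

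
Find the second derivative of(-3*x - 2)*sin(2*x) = 12*x*sin(2*x) + 8*sin(2*x) - 12*cos(2*x)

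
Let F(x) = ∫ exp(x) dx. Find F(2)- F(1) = -E + exp(2)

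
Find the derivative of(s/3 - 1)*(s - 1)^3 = 4*s^3/3 - 6*s^2 + 8*s - 10/3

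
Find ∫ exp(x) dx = exp(x) + C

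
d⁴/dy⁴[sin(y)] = sin(y)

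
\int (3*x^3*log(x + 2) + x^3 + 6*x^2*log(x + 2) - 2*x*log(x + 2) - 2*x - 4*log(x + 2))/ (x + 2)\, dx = x*(x^2 - 2)*log(x + 2) + C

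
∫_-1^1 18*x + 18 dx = 36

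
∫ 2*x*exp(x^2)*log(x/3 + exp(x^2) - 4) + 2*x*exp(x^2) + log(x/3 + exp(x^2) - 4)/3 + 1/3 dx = (x + 3*exp(x^2) - 12)*log(x/3 + exp(x^2) - 4)/3 + C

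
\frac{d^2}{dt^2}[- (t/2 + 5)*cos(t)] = t*cos(t)/2 + sin(t) + 5*cos(t)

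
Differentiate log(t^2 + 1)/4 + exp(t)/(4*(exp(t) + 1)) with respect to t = (t^2*exp(t) + 2*t*exp(2*t) + 4*t*exp(t) + 2*t + exp(t))/(4*t^2*exp(2*t) + 8*t^2*exp(t) + 4*t^2 + 4*exp(2*t) + 8*exp(t) + 4)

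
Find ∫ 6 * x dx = 3*x^2 + C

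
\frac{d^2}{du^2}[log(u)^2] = (2 - 2*log(u))/u^2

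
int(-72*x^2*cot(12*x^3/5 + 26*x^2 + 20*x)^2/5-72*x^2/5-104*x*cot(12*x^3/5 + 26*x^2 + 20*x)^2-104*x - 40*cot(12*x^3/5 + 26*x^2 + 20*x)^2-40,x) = 2*cot(2*x*(x + 10)*(6*x + 5)/5) + C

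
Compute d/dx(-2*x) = -2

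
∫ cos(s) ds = sin(s) + C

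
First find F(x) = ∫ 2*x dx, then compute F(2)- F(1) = 3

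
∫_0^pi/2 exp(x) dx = -1 + exp(pi/2)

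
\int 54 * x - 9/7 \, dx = 27*x^2 - 9*x/7 + C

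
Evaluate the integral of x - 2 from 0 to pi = -2 + (-2 + pi)^2/2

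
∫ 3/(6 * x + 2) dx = log(-3*x - 1)/2 + C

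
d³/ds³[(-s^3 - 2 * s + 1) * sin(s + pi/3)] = s^3*cos(s + pi/3) + 9*s^2*sin(s + pi/3) - 16*s*cos(s + pi/3) - cos(s + pi/3)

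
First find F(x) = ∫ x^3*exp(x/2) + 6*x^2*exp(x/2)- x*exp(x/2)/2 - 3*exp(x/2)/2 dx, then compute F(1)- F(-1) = 2*exp(-1/2)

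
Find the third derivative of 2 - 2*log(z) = -4/z^3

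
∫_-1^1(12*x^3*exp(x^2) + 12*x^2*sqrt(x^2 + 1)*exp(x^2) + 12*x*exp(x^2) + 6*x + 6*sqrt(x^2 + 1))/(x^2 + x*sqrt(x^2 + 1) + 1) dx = -6*log(-1 + sqrt(2)) + 6*log(1 + sqrt(2))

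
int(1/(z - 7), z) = log(7 - z) + C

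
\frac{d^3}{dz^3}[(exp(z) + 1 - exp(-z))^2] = (8*exp(4*z) + 2*exp(3*z) + 2*exp(z) - 8)*exp(-2*z)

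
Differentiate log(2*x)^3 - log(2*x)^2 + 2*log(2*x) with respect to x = (3*log(x)^2 - 2*log(x) + 6*log(2)*log(x) - 2*log(2) + 3*log(2)^2 + 2)/x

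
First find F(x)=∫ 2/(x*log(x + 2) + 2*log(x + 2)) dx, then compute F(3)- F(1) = -2*log(log(3)) + 2*log(log(5))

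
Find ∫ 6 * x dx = 3*x^2 + C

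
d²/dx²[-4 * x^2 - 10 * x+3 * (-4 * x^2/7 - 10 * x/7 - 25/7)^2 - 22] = 576*x^2/49 + 1440*x/49 + 1408/49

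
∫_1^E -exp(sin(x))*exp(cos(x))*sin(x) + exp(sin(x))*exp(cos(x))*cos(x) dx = -exp(cos(1) + sin(1)) + exp(cos(E) + sin(E))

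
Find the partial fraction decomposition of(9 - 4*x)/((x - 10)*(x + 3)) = -21/(13*(x + 3)) - 31/(13*(x - 10))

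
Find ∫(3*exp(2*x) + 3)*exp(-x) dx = 6*sinh(x) + C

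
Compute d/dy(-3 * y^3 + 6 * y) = 6 - 9*y^2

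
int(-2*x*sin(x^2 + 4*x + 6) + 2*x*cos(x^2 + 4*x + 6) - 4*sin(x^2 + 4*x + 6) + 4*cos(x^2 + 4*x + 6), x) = sin((x + 2)^2 + 2) + cos((x + 2)^2 + 2) + C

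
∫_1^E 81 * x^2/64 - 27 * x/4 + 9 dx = (-2 + 3*E/4)^3 + 125/64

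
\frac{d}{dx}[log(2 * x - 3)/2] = 1/(2*x - 3)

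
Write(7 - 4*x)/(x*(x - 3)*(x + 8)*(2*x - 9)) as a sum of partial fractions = -88/(675*(2*x - 9)) - 39/(2200*(x + 8)) + 5/(99*(x - 3)) + 7/(216*x)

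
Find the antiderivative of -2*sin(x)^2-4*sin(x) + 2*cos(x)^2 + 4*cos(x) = (sqrt(2)*sin(x + pi/4) + 2)^2 + C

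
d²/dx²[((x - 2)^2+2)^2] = 12*x^2 - 48*x + 56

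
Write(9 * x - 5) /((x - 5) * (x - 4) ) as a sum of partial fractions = -31/(x - 4) + 40/(x - 5)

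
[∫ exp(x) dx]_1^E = -E + exp(E)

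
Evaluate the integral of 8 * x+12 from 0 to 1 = 16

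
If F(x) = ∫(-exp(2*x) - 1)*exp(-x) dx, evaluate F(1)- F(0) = -E + exp(-1)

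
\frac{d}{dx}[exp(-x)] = -exp(-x)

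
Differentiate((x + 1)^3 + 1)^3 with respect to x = 9*x^8 + 72*x^7 + 252*x^6 + 522*x^5 + 720*x^4 + 684*x^3 + 441*x^2 + 180*x + 36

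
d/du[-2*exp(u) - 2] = -2*exp(u)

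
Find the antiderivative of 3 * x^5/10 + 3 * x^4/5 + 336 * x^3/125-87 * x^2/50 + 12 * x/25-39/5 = x^6/20 + 3*x^5/25 + 84*x^4/125 - 29*x^3/50 + 6*x^2/25 - 39*x/5 + C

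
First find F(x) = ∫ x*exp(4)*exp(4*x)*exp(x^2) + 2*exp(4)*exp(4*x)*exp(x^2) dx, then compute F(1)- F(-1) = -E/2 + exp(9)/2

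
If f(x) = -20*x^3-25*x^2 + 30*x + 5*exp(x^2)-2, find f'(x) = -60*x^2 + 10*x*exp(x^2) - 50*x + 30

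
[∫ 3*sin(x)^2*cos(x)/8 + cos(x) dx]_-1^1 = sin(1)^3/4 + 2*sin(1)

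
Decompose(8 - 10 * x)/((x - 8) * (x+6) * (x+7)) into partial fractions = 26/(5*(x + 7)) - 34/(7*(x + 6)) - 12/(35*(x - 8))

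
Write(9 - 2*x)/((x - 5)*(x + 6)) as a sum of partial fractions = -21/(11*(x + 6)) - 1/(11*(x - 5))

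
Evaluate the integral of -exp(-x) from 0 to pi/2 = -1 + exp(-pi/2)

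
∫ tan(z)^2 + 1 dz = tan(z) + C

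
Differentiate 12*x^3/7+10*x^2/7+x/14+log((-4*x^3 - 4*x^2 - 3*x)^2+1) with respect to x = (1152*x^8 + 2944*x^7 + 4176*x^6 + 4704*x^5 + 3888*x^4 + 2624*x^3 + 1089*x^2 + 292*x + 1)/(224*x^6 + 448*x^5 + 560*x^4 + 336*x^3 + 126*x^2 + 14)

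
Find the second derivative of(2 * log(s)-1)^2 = (12 - 8*log(s))/s^2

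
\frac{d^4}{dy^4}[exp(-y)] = exp(-y)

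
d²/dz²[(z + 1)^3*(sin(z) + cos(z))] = -z^3*sin(z) - z^3*cos(z) - 9*z^2*sin(z) + 3*z^2*cos(z) - 9*z*sin(z) + 15*z*cos(z) - sin(z) + 11*cos(z)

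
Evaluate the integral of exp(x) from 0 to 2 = -1 + exp(2)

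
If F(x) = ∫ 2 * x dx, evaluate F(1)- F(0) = 1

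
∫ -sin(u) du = cos(u) + C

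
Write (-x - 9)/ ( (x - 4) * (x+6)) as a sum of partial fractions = 3/(10*(x + 6)) - 13/(10*(x - 4))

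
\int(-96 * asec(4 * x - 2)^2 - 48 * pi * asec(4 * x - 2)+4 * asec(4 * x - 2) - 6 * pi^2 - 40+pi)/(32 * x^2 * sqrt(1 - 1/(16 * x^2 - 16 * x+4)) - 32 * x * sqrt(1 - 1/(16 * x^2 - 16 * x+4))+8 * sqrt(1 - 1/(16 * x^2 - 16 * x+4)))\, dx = -(4*asec(4*x - 2) + pi)^3/16 + (4*asec(4*x - 2) + pi)^2/64 - 5*asec(4*x - 2) + C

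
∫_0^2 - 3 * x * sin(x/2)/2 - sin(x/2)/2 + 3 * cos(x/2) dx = -1 + 7*cos(1)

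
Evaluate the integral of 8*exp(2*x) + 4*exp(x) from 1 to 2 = -(1 + 2*E)^2 + (1 + 2*exp(2))^2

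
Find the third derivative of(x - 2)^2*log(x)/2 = (x^2 + 2*x + 4)/x^3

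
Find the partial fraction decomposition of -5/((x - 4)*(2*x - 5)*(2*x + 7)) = -1/(18*(2*x + 7)) + 5/(18*(2*x - 5)) - 1/(9*(x - 4))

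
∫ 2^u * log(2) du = 2^u + C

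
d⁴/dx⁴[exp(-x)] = exp(-x)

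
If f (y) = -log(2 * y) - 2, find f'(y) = -1/y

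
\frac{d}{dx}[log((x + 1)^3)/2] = 3/(2*x + 2)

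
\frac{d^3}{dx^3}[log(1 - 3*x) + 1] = 54/(27*x^3 - 27*x^2 + 9*x - 1)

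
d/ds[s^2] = 2*s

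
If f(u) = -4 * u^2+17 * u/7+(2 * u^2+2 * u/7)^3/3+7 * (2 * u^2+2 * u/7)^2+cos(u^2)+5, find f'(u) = 16*u^5 + 40*u^4/7 + 5520*u^3/49 + 8240*u^2/343 - 2*u*sin(u^2) - 48*u/7 + 17/7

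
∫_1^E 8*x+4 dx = -8 + 4*E + 4*exp(2)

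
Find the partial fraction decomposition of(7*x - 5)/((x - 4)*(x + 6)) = 47/(10*(x + 6)) + 23/(10*(x - 4))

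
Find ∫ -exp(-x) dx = exp(-x) + C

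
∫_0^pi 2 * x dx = pi^2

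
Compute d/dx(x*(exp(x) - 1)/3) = x*exp(x)/3 + exp(x)/3 - 1/3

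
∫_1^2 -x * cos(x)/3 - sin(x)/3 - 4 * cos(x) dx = -14*sin(2)/3 + 13*sin(1)/3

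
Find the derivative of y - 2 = 1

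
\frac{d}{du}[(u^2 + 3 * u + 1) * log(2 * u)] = (2*u^2*log(u) + u^2 + 2*u^2*log(2) + 3*u*log(u) + 3*u*log(2) + 3*u + 1)/u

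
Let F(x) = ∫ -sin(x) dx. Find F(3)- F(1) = cos(3) - cos(1)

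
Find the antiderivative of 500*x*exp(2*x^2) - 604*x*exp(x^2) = (125*exp(x^2) - 302)*exp(x^2) + C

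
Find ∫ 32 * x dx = 16*x^2 + C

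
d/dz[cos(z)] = -sin(z)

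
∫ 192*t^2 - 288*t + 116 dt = 64*t^3 - 144*t^2 + 116*t + C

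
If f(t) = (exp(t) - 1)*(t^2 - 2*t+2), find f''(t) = t^2*exp(t) + 2*t*exp(t) - 2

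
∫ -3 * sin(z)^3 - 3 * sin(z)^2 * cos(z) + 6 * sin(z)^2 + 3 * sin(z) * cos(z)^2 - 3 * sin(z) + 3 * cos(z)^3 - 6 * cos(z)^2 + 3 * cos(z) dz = (sqrt(2)*sin(z + pi/4) - 1)^3 + C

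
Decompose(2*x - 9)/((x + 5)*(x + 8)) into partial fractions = 25/(3*(x + 8)) - 19/(3*(x + 5))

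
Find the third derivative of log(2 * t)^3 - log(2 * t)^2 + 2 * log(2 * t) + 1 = (6*log(t)^2 - 22*log(t) + 12*log(2)*log(t) - 22*log(2) + 6*log(2)^2 + 16)/t^3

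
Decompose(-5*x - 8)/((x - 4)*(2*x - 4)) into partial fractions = 9/(2*(x - 2)) - 7/(x - 4)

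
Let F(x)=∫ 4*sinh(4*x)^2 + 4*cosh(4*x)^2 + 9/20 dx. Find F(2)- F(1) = -sinh(4)*cosh(4) + 9/20 + sinh(8)*cosh(8)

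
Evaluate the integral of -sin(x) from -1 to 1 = 0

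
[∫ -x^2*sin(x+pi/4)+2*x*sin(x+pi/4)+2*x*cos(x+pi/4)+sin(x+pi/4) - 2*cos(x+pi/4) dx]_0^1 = -2*cos(pi/4 + 1) + sqrt(2)/2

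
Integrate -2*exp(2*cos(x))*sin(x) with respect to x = exp(2*cos(x)) + C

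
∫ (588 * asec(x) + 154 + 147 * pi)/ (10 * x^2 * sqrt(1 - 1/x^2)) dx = 3*(28*asec(x) - 16 + 7*pi)^2/80 + 49*asec(x) + C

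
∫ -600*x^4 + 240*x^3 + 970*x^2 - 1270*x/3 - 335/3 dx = -120*x^5 + 60*x^4 + 970*x^3/3 - 635*x^2/3 - 335*x/3 + C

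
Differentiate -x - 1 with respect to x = -1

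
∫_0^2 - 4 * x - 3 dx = -14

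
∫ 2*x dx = x^2 + C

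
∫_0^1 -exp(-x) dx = -1 + exp(-1)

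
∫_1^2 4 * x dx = 6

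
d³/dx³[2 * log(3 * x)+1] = 4/x^3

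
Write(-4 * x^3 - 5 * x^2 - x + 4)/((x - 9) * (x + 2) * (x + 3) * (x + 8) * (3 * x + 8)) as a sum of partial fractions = 951/(280*(3*x + 8)) + 29/(136*(x + 8)) - 7/(6*(x + 3)) - 3/(22*(x + 2)) - 1663/(39270*(x - 9))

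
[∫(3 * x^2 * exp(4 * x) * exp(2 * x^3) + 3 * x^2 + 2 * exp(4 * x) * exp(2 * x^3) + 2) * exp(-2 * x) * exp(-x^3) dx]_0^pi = -exp(-pi^3 - 2*pi) + exp(2*pi + pi^3)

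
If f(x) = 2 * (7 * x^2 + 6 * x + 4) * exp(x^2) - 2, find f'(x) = 28*x^3*exp(x^2) + 24*x^2*exp(x^2) + 44*x*exp(x^2) + 12*exp(x^2)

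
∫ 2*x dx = x^2 + C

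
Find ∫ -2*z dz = -z^2 + C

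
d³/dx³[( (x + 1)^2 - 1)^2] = 24*x + 24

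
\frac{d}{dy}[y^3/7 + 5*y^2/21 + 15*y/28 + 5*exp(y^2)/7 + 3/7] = 3*y^2/7 + 10*y*exp(y^2)/7 + 10*y/21 + 15/28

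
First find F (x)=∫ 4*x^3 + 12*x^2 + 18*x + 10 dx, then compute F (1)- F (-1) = 28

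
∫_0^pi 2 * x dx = pi^2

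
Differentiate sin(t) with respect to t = cos(t)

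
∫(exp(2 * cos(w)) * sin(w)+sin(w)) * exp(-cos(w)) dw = -2*sinh(cos(w)) + C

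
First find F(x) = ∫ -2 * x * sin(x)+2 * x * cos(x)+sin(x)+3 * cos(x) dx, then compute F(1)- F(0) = -1 + 3*cos(1) + 3*sin(1)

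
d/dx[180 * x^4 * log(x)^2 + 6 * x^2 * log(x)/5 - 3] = 720*x^3*log(x)^2 + 360*x^3*log(x) + 12*x*log(x)/5 + 6*x/5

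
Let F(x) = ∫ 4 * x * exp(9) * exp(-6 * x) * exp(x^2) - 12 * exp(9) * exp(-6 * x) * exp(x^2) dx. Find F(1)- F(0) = -2*exp(9) + 2*exp(4)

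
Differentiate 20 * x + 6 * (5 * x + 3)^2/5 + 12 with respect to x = 60*x + 56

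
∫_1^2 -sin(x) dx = -cos(1) + cos(2)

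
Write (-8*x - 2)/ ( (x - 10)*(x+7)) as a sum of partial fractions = -54/(17*(x + 7)) - 82/(17*(x - 10))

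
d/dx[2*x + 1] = 2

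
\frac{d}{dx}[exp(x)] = exp(x)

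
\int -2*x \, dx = -x^2 + C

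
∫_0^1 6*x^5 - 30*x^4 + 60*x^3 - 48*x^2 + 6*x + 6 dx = 3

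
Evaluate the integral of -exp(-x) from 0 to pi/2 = -1 + exp(-pi/2)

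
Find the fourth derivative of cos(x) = cos(x)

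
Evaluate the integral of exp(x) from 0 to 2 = -1 + exp(2)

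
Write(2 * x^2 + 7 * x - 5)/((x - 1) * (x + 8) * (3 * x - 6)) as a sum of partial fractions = 67/(270*(x + 8)) - 4/(27*(x - 1)) + 17/(30*(x - 2))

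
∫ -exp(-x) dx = exp(-x) + C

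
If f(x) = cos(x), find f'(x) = -sin(x)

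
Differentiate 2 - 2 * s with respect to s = -2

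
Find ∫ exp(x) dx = exp(x) + C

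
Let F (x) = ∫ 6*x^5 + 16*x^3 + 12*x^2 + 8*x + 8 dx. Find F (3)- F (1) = 1200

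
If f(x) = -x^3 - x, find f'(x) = -3*x^2 - 1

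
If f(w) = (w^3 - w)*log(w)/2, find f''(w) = (6*w^2*log(w) + 5*w^2 - 1)/(2*w)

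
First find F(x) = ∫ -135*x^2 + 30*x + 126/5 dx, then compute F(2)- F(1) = -1224/5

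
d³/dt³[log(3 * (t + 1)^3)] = 6/(t^3 + 3*t^2 + 3*t + 1)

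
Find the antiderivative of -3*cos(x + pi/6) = -3*sin(x + pi/6) + C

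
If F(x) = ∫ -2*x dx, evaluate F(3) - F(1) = -8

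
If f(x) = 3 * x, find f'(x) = 3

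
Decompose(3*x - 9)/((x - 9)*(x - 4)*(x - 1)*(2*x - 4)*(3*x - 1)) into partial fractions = -81/(715*(3*x - 1)) + 1/(16*(x - 1)) - 3/(140*(x - 2)) - 1/(220*(x - 4)) + 9/(7280*(x - 9))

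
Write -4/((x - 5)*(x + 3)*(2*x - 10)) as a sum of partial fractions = -1/(32*(x + 3)) + 1/(32*(x - 5)) - 1/(4*(x - 5)^2)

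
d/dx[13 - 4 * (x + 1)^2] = -8*x - 8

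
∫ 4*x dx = 2*x^2 + C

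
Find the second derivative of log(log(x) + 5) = (-log(x) - 6)/(x^2*log(x)^2 + 10*x^2*log(x) + 25*x^2)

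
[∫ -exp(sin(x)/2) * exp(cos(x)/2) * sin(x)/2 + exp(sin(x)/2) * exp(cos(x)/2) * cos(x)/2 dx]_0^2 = -exp(1/2) + exp(cos(2)/2 + sin(2)/2)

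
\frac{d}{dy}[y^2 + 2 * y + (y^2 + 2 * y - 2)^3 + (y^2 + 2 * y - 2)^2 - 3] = 6*y^5 + 30*y^4 + 28*y^3 - 36*y^2 - 22*y + 18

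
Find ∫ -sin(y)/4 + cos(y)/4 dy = sqrt(2)*sin(y + pi/4)/4 + C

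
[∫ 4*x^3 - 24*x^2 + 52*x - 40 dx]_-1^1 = -96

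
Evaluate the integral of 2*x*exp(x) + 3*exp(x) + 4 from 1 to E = -3*E - 6 + (1 + 2*E)*(2 + exp(E))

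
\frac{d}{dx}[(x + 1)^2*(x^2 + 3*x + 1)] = 4*x^3 + 15*x^2 + 16*x + 5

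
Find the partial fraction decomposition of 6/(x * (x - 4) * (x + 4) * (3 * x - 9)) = -1/(112*(x + 4)) - 2/(21*(x - 3)) + 1/(16*(x - 4)) + 1/(24*x)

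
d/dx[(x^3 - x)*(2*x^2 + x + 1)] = 10*x^4 + 4*x^3 - 3*x^2 - 2*x - 1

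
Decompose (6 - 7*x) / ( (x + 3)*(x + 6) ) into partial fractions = -16/(x + 6) + 9/(x + 3)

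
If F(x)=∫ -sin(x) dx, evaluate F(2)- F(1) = -cos(1) + cos(2)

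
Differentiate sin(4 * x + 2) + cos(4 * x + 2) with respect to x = -4*sin(4*x + 2) + 4*cos(4*x + 2)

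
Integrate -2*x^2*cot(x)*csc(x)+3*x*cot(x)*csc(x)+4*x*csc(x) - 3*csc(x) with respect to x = x*(2*x - 3)*csc(x) + C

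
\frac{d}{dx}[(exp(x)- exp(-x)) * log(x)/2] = (x*exp(2*x)*log(x) + x*log(x) + exp(2*x) - 1)*exp(-x)/(2*x)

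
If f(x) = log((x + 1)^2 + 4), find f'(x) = (2*x + 2)/(x^2 + 2*x + 5)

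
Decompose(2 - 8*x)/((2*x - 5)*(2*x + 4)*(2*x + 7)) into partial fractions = 5/(6*(2*x + 7)) - 1/(6*(2*x - 5)) - 1/(3*(x + 2))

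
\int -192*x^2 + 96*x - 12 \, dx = -64*x^3 + 48*x^2 - 12*x + C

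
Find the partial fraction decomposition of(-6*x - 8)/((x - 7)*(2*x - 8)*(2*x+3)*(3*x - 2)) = -81/(1235*(3*x - 2)) - 4/(2431*(2*x + 3)) + 8/(165*(x - 4)) - 25/(969*(x - 7))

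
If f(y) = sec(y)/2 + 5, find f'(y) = tan(y)*sec(y)/2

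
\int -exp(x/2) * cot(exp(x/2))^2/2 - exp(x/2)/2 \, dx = cot(exp(x/2)) + C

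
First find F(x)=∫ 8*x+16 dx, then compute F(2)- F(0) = 48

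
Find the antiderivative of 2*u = u^2 + C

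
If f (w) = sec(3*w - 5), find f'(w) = 3*tan(3*w - 5)*sec(3*w - 5)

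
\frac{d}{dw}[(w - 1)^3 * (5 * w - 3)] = 20*w^3 - 54*w^2 + 48*w - 14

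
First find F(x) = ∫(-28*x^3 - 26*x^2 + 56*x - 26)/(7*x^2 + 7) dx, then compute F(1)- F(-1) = -52/7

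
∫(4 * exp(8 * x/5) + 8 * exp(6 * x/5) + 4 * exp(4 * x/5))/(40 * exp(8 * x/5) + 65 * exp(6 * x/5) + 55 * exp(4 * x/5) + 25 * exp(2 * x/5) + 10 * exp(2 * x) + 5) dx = log(1 + exp(4*x/5)/(exp(2*x/5) + 1)^2) + C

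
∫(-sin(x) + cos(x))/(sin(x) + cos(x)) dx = log(sin(x + pi/4)) + C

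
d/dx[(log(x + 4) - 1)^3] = (3*log(x + 4)^2 - 6*log(x + 4) + 3)/(x + 4)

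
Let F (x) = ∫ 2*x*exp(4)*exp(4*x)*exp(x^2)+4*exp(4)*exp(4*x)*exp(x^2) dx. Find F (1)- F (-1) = -E + exp(9)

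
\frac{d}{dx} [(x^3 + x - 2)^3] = 9*x^8 + 21*x^6 - 36*x^5 + 15*x^4 - 48*x^3 + 39*x^2 - 12*x + 12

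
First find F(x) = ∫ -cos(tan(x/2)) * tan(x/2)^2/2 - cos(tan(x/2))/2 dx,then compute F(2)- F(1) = -sin(tan(1)) + sin(tan(1/2))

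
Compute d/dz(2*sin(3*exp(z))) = 6*exp(z)*cos(3*exp(z))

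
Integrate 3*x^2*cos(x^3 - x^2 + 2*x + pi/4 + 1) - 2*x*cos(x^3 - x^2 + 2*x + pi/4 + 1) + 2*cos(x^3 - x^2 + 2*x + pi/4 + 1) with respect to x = sin(x^3 - x^2 + 2*x + pi/4 + 1) + C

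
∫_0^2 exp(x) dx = -1 + exp(2)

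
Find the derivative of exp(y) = exp(y)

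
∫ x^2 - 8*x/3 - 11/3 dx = x^3/3 - 4*x^2/3 - 11*x/3 + C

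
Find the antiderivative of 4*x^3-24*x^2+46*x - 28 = x^4 - 8*x^3 + 23*x^2 - 28*x + C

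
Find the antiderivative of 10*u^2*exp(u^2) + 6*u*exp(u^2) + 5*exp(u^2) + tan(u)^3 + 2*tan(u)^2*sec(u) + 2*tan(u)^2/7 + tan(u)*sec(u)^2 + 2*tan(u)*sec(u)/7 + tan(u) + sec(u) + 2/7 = (5*u + 3)*exp(u^2) + (tan(u) + sec(u))^2/2 + 2*tan(u)/7 + 2*sec(u)/7 + C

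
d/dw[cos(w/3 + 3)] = -sin(w/3 + 3)/3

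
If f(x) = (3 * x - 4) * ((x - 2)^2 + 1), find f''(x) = 18*x - 32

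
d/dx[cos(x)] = -sin(x)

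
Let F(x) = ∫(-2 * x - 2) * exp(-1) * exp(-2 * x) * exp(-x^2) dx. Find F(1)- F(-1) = -1 + exp(-4)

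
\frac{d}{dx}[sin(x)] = cos(x)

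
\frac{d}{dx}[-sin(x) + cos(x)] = -sin(x) - cos(x)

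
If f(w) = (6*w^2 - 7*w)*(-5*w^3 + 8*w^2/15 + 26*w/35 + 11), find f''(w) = -600*w^3 + 2292*w^2/5 + 152*w/35 + 608/5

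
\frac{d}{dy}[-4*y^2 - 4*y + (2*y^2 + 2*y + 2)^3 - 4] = 48*y^5 + 120*y^4 + 192*y^3 + 168*y^2 + 88*y + 20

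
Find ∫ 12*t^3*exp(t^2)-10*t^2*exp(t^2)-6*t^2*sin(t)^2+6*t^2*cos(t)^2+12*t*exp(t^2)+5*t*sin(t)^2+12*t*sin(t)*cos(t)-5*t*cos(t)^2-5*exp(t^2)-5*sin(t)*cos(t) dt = t*(6*t - 5)*(2*exp(t^2) + sin(2*t))/2 + C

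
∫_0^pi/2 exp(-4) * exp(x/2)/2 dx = -exp(-4) + exp(-4 + pi/4)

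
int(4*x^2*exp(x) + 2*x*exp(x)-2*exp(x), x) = (4*x^2 - 6*x + 4)*exp(x) + C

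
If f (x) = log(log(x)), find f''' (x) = (2*log(x)^2 + 3*log(x) + 2)/(x^3*log(x)^3)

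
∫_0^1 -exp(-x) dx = -1 + exp(-1)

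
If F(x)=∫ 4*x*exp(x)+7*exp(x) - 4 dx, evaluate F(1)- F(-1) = -8 + exp(-1) + 7*E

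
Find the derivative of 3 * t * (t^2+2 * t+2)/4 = 9*t^2/4 + 3*t + 3/2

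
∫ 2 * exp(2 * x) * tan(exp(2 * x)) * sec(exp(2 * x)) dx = sec(exp(2*x)) + C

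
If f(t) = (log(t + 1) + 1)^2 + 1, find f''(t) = -2*log(t + 1)/(t^2 + 2*t + 1)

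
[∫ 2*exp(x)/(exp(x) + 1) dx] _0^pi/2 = -2*log(2) + 2*log(1 + exp(pi/2))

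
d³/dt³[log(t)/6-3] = 1/(3*t^3)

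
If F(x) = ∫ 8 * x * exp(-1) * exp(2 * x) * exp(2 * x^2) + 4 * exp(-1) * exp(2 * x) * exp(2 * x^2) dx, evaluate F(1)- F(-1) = -2*exp(-1) + 2*exp(3)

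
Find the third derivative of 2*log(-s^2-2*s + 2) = (8*s^3 + 24*s^2 + 96*s + 80)/(s^6 + 6*s^5 + 6*s^4 - 16*s^3 - 12*s^2 + 24*s - 8)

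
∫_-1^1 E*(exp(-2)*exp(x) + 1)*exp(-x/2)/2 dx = -exp(1/2) - exp(-3/2) + exp(-1/2) + exp(3/2)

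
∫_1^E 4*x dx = -2 + 2*exp(2)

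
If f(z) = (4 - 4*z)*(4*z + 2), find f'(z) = 8 - 32*z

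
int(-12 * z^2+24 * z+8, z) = -4*z^3 + 12*z^2 + 8*z + C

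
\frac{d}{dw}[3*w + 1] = 3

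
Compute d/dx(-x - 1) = -1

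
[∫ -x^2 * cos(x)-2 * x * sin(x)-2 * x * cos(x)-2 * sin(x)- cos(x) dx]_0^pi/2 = -(1 + pi/2)^2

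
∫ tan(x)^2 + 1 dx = tan(x) + C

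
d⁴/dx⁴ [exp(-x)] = exp(-x)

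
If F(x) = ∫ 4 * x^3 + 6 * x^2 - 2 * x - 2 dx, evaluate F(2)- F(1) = 24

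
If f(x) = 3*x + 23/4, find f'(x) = 3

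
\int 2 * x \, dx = x^2 + C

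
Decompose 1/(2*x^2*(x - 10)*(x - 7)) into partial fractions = -1/(294*(x - 7)) + 1/(600*(x - 10)) + 17/(9800*x) + 1/(140*x^2)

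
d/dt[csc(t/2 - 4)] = -cot(t/2 - 4)*csc(t/2 - 4)/2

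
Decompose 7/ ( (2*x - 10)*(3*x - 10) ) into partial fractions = -21/(10*(3*x - 10)) + 7/(10*(x - 5))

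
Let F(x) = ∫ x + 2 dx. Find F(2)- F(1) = 7/2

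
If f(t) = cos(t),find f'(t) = -sin(t)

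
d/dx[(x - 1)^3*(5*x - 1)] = 20*x^3 - 48*x^2 + 36*x - 8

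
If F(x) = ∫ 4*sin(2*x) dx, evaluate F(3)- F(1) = -2*cos(6) + 2*cos(2)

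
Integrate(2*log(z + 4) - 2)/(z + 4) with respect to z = (log(z + 4) - 1)^2 + C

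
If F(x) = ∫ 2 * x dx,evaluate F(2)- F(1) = 3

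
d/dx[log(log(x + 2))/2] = 1/(2*x*log(x + 2) + 4*log(x + 2))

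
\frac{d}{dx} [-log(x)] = -1/x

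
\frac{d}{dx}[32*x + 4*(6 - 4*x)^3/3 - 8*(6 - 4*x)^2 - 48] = -256*x^2 + 512*x - 160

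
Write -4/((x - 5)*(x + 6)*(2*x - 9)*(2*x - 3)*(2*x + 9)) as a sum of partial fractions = 2/(1539*(2*x + 9)) - 2/(945*(2*x - 3)) + 4/(567*(2*x - 9)) - 4/(10395*(x + 6)) - 4/(1463*(x - 5))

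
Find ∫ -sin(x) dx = cos(x) + C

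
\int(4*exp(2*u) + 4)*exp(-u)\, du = 8*sinh(u) + C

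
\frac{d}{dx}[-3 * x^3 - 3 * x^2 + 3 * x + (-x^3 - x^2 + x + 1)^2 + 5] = 6*x^5 + 10*x^4 - 4*x^3 - 21*x^2 - 8*x + 5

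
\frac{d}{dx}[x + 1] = 1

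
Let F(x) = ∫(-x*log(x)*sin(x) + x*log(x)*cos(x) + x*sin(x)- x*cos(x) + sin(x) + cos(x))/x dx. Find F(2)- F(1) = (-1 + log(2))*(cos(2) + sin(2)) + cos(1) + sin(1)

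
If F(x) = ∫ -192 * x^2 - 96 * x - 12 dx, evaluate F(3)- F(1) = -2072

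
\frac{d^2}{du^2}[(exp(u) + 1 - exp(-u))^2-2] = (4*exp(4*u) + 2*exp(3*u) - 2*exp(u) + 4)*exp(-2*u)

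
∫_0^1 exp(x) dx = -1 + E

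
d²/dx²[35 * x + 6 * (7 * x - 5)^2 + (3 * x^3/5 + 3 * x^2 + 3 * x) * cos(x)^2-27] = -6*x^3*cos(2*x)/5 - 18*x^2*sin(2*x)/5 - 6*x^2*cos(2*x) - 12*x*sin(2*x) - 21*x*cos(2*x)/5 + 9*x/5 - 6*sin(2*x) + 3*cos(2*x) + 591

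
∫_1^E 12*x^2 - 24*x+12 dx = 4*(-1 + E)^3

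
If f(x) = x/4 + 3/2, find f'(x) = 1/4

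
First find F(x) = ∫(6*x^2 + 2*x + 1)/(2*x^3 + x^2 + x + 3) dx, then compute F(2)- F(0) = -log(3) + log(25)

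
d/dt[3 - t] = -1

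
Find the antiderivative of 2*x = x^2 + C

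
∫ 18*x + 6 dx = 9*x^2 + 6*x + C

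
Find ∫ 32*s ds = 16*s^2 + C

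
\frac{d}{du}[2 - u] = -1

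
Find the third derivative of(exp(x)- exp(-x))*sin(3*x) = (-26*exp(2*x)*sin(3*x) - 18*exp(2*x)*cos(3*x) - 26*sin(3*x) + 18*cos(3*x))*exp(-x)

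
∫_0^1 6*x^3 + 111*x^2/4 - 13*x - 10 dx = -23/4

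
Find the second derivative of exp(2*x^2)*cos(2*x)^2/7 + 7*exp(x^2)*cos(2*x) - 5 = 16*x^2*exp(2*x^2)*cos(2*x)^2/7 + 28*x^2*exp(x^2)*cos(2*x) - 16*x*exp(2*x^2)*sin(4*x)/7 - 56*x*exp(x^2)*sin(2*x) + 8*exp(2*x^2)*sin(2*x)^2/7 - 4*exp(2*x^2)*cos(2*x)^2/7 - 14*exp(x^2)*cos(2*x)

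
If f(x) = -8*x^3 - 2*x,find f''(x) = -48*x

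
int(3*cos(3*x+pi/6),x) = sin(3*x + pi/6) + C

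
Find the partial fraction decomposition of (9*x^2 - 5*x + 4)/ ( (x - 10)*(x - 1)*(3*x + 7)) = 291/(185*(3*x + 7)) - 4/(45*(x - 1)) + 854/(333*(x - 10))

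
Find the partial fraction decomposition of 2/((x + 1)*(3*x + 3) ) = 2/(3*(x + 1)^2)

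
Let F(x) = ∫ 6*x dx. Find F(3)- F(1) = 24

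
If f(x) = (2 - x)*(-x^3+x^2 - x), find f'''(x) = 24*x - 18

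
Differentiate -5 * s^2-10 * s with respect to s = -10*s - 10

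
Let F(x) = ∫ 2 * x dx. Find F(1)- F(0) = 1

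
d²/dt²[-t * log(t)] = -1/t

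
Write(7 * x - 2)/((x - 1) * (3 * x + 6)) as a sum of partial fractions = 16/(9*(x + 2)) + 5/(9*(x - 1))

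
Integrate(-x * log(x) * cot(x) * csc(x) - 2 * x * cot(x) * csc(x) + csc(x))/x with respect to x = (log(x) + 2)*csc(x) + C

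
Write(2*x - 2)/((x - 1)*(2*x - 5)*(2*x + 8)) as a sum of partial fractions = 2/(13*(2*x - 5)) - 1/(13*(x + 4))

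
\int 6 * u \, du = 3*u^2 + C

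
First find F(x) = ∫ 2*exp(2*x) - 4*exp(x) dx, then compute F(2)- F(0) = -1 + (-2 + exp(2))^2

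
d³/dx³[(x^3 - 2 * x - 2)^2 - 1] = 120*x^3 - 96*x - 24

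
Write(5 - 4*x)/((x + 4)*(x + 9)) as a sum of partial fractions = -41/(5*(x + 9)) + 21/(5*(x + 4))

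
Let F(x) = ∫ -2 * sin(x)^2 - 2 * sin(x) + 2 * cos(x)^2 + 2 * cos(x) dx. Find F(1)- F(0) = -2 + sin(2) + 2*sqrt(2)*sin(pi/4 + 1)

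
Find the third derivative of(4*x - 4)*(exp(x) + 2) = 4*x*exp(x) + 8*exp(x)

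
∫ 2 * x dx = x^2 + C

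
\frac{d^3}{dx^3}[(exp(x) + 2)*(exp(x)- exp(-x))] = (8*exp(3*x) + 2*exp(2*x) + 2)*exp(-x)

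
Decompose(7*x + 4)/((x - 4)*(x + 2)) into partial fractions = 5/(3*(x + 2)) + 16/(3*(x - 4))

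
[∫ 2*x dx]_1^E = -1 + exp(2)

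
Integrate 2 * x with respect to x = x^2 + C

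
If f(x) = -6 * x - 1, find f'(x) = -6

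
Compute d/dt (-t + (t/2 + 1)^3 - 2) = 3*t^2/8 + 3*t/2 + 1/2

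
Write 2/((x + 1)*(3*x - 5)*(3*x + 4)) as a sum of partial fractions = 2/(3*(3*x + 4)) + 1/(12*(3*x - 5)) - 1/(4*(x + 1))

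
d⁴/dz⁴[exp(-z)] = exp(-z)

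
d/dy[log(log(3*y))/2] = 1/(2*y*log(y) + 2*y*log(3))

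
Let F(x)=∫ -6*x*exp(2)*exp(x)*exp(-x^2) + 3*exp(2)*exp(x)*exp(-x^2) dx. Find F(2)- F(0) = 3 - 3*exp(2)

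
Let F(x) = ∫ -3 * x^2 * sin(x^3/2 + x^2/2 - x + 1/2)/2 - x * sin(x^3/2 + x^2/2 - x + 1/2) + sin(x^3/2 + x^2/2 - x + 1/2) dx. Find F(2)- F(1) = -cos(1/2) + cos(9/2)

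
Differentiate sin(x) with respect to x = cos(x)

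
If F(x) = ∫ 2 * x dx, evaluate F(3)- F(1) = 8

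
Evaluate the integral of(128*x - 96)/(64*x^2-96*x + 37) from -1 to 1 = -log(197) + log(5)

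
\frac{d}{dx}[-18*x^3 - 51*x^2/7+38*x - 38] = -54*x^2 - 102*x/7 + 38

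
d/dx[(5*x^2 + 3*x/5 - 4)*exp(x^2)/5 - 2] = 2*x^3*exp(x^2) + 6*x^2*exp(x^2)/25 + 2*x*exp(x^2)/5 + 3*exp(x^2)/25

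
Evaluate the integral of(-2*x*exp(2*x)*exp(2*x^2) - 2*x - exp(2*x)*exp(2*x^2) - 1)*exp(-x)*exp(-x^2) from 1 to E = -exp(E + exp(2)) - exp(-2) + exp(-exp(2) - E) + exp(2)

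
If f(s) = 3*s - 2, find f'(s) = 3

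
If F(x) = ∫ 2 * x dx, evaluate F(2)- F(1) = 3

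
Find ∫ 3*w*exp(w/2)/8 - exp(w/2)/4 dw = (3*w - 8)*exp(w/2)/4 + C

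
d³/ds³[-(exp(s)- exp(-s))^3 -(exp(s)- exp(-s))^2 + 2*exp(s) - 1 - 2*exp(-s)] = (-27*exp(6*s) - 8*exp(5*s) + 5*exp(4*s) + 5*exp(2*s) + 8*exp(s) - 27)*exp(-3*s)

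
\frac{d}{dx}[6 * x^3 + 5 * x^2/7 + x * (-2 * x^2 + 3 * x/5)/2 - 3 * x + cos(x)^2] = 15*x^2 + 71*x/35 - sin(2*x) - 3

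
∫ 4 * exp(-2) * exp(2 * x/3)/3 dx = 2*exp(2*x/3 - 2) + C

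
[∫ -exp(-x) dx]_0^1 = -1 + exp(-1)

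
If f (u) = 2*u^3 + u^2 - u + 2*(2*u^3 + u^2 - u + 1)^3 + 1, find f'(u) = 144*u^8 + 192*u^7 - 84*u^6 + 12*u^5 + 150*u^4 - 48*u^3 + 26*u - 7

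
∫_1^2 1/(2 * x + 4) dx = -log(3)/2 + log(2)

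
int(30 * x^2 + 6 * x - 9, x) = 10*x^3 + 3*x^2 - 9*x + C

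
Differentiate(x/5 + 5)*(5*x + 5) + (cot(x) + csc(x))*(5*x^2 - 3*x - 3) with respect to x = -5*x^2*cot(x)^2 - 5*x^2*cot(x)*csc(x) - 5*x^2 + 3*x*cot(x)^2 + 3*x*cot(x)*csc(x) + 10*x*cot(x) + 10*x*csc(x) + 5*x + 3*cot(x)^2 + 3*cot(x)*csc(x) - 3*cot(x) - 3*csc(x) + 29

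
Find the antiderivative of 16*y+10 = 8*y^2 + 10*y + C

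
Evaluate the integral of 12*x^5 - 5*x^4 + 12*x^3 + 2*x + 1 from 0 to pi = (pi + pi^3)*(-pi^2 + 1 + pi + 2*pi^3)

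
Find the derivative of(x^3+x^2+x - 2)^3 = 9*x^8 + 24*x^7 + 42*x^6 + 6*x^5 - 30*x^4 - 60*x^3 + 3*x^2 + 12*x + 12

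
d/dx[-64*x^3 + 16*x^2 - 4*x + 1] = -192*x^2 + 32*x - 4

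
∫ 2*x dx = x^2 + C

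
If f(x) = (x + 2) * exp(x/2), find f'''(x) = x*exp(x/2)/8 + exp(x/2)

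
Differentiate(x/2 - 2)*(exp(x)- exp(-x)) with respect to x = (x*exp(2*x) + x - 3*exp(2*x) - 5)*exp(-x)/2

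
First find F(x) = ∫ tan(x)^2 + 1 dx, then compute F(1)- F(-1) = 2*tan(1)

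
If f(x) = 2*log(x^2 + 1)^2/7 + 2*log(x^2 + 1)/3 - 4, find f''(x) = (-24*x^2*log(x^2 + 1) + 20*x^2 + 24*log(x^2 + 1) + 28)/(21*x^4 + 42*x^2 + 21)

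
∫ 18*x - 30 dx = 9*x^2 - 30*x + C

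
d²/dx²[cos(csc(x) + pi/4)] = -(sin(pi/4 + 1/sin(x))*cos(x)^2 + sin(pi/4 + 1/sin(x)) + cos(x)^2*cos(pi/4 + 1/sin(x))/sin(x))/sin(x)^3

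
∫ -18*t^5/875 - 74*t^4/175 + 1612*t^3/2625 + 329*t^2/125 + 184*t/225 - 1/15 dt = -3*t^6/875 - 74*t^5/875 + 403*t^4/2625 + 329*t^3/375 + 92*t^2/225 - t/15 + C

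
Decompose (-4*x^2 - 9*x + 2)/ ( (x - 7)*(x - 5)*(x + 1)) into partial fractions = 7/(48*(x + 1)) + 143/(12*(x - 5)) - 257/(16*(x - 7))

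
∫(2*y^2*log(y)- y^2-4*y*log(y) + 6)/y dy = ((y - 2)^2 + 2)*(log(y) - 1) + C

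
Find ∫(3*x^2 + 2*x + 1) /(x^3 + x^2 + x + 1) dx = log(-x^3 - x^2 - x - 1) + C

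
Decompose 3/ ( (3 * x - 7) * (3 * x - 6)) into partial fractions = 3/(3*x - 7) - 1/(x - 2)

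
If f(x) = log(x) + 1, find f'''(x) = 2/x^3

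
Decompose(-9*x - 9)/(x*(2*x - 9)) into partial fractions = -11/(2*x - 9) + 1/x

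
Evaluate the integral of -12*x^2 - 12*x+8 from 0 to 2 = -40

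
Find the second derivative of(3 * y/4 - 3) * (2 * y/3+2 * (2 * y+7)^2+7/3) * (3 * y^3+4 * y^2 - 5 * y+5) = 540*y^4 + 1590*y^3 - 2883*y^2 - 8067*y - 2551/2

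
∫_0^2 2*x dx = 4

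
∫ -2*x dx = -x^2 + C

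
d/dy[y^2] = 2*y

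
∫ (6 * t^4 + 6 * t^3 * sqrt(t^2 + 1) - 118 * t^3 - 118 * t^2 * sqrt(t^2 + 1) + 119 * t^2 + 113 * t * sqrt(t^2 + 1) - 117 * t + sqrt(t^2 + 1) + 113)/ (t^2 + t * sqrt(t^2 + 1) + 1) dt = 2*t^3 - 59*t^2 + 113*t + log(t + sqrt(t^2 + 1)) + C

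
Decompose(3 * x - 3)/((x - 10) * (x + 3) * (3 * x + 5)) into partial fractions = 18/(35*(3*x + 5)) - 3/(13*(x + 3)) + 27/(455*(x - 10))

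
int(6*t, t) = 3*t^2 + C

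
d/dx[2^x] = 2^x*log(2)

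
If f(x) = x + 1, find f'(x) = 1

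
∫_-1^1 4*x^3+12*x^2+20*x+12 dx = 32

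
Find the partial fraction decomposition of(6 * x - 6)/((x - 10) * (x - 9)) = -48/(x - 9) + 54/(x - 10)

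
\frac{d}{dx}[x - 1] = 1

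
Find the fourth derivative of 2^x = 2^x*log(2)^4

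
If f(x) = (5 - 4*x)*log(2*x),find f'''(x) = (4*x + 10)/x^3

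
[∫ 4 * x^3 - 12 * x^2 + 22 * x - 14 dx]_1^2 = 6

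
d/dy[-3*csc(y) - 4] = 3*cot(y)*csc(y)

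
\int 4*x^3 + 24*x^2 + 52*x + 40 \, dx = x^4 + 8*x^3 + 26*x^2 + 40*x + C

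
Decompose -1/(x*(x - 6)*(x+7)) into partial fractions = -1/(91*(x + 7)) - 1/(78*(x - 6)) + 1/(42*x)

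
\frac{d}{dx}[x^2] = 2*x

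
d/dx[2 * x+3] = 2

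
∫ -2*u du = -u^2 + C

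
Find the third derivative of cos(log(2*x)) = (-sin(log(x) + log(2)) + 3*cos(log(x) + log(2)))/x^3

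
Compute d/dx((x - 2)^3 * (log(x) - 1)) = (3*x^3*log(x) - 2*x^3 - 12*x^2*log(x) + 6*x^2 + 12*x*log(x) - 8)/x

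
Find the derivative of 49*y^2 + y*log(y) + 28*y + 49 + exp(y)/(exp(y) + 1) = (98*y*exp(2*y) + 196*y*exp(y) + 98*y + exp(2*y)*log(y) + 29*exp(2*y) + 2*exp(y)*log(y) + 59*exp(y) + log(y) + 29)/(exp(2*y) + 2*exp(y) + 1)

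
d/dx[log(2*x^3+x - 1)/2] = (6*x^2 + 1)/(4*x^3 + 2*x - 2)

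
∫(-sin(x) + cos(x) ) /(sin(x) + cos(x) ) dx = log(sin(x + pi/4)) + C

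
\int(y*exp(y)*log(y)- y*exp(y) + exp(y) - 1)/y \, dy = (exp(y) - 1)*(log(y) - 1) + C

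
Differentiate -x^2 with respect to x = -2*x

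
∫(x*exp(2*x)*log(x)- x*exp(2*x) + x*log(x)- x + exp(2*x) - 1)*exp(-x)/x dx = 2*(log(x) - 1)*sinh(x) + C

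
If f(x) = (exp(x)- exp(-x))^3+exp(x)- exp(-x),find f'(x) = (3*exp(6*x) - 2*exp(4*x) - 2*exp(2*x) + 3)*exp(-3*x)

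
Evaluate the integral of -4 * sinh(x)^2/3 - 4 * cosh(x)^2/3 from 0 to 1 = -2*sinh(2)/3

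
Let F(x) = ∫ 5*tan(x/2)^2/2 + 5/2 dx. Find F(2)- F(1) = -5*tan(1/2) + 5*tan(1)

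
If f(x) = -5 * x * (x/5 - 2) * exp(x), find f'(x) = -x^2*exp(x) + 8*x*exp(x) + 10*exp(x)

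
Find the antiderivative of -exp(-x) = exp(-x) + C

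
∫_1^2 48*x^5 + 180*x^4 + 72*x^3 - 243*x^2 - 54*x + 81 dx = 1323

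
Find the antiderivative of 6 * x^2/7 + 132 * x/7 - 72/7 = 2*x^3/7 + 66*x^2/7 - 72*x/7 + C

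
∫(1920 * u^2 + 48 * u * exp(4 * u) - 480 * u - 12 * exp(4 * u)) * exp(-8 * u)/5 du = -12*u*(20*u + exp(4*u))*exp(-8*u)/5 + C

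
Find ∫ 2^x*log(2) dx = 2^x + C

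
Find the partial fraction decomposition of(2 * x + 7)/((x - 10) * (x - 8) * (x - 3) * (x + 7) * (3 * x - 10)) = 1107/(8680*(3*x - 10)) - 7/(79050*(x + 7)) - 13/(350*(x - 3)) - 23/(2100*(x - 8)) + 27/(4760*(x - 10))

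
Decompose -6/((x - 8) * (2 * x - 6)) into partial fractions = 3/(5*(x - 3)) - 3/(5*(x - 8))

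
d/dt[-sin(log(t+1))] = -cos(log(t + 1))/(t + 1)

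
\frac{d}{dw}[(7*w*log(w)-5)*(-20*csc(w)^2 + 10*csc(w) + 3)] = 280*w*log(w)*cot(w)*csc(w)^2 - 70*w*log(w)*cot(w)*csc(w) - 140*log(w)*csc(w)^2 + 70*log(w)*csc(w) + 21*log(w) - 200*cot(w)*csc(w)^2 + 50*cot(w)*csc(w) - 140*csc(w)^2 + 70*csc(w) + 21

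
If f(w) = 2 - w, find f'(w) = -1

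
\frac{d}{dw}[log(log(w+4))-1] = 1/(w*log(w + 4) + 4*log(w + 4))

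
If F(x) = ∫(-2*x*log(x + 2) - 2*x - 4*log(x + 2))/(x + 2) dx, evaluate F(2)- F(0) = -8*log(2)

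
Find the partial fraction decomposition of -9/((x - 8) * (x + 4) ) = 3/(4*(x + 4)) - 3/(4*(x - 8))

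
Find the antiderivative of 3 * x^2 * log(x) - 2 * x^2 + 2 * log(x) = x*(x^2 + 2)*(log(x) - 1) + C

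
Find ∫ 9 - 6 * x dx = -3*x^2 + 9*x + C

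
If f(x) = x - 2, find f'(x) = 1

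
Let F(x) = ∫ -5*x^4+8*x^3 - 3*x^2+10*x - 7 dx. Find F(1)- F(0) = -2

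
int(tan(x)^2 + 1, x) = tan(x) + C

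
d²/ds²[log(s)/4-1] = -1/(4*s^2)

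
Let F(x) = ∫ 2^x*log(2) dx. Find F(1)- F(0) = 1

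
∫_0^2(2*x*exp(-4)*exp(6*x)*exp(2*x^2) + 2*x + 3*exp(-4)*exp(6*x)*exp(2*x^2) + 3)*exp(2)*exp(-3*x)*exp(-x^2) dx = -exp(-2) - exp(-8) + exp(2) + exp(8)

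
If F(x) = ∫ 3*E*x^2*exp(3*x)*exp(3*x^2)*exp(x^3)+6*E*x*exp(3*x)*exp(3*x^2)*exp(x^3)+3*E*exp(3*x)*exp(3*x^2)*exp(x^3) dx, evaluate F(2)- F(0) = -E + exp(27)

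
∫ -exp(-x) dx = exp(-x) + C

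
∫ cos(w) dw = sin(w) + C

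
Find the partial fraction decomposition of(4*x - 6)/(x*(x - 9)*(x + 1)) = -1/(x + 1) + 1/(3*(x - 9)) + 2/(3*x)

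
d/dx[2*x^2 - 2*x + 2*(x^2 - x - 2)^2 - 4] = 8*x^3 - 12*x^2 - 8*x + 6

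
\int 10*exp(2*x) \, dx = 5*exp(2*x) + C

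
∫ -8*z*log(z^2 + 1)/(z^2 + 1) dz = -2*log(z^2 + 1)^2 + C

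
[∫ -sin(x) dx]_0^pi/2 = -1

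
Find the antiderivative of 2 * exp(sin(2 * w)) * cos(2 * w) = exp(sin(2*w)) + C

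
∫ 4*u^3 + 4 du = u^4 + 4*u + C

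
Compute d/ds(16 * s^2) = 32*s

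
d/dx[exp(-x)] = -exp(-x)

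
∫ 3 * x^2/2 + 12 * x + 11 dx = x^3/2 + 6*x^2 + 11*x + C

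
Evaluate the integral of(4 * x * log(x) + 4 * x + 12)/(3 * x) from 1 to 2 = 20*log(2)/3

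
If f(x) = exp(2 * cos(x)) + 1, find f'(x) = -2*exp(2*cos(x))*sin(x)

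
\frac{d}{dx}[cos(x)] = -sin(x)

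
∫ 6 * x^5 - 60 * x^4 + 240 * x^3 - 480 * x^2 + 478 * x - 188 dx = x^6 - 12*x^5 + 60*x^4 - 160*x^3 + 239*x^2 - 188*x + C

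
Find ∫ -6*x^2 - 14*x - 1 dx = -2*x^3 - 7*x^2 - x + C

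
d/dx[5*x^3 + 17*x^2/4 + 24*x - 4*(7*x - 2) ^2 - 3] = 15*x^2 - 767*x/2 + 136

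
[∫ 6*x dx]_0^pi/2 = 3*pi^2/4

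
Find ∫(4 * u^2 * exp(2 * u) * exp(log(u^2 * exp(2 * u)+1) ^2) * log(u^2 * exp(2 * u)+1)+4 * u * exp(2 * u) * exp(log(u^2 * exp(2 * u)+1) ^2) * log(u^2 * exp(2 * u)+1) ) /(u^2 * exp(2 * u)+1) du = exp(log(u^2*exp(2*u) + 1)^2) + C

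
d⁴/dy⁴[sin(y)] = sin(y)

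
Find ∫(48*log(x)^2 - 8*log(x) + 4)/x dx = 4*(4*log(x)^2 - log(x) + 1)*log(x) + C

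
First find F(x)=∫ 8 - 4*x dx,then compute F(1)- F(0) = 6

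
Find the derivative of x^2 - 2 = 2*x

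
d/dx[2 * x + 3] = 2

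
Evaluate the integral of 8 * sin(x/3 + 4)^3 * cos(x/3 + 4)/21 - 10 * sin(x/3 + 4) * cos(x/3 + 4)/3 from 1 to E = -5*sin(E/3 + 4)^2 - 2*sin(13/3)^4/7 + 2*sin(E/3 + 4)^4/7 + 5*sin(13/3)^2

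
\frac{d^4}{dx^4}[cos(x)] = cos(x)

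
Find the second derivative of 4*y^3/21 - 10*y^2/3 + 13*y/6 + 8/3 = 8*y/7 - 20/3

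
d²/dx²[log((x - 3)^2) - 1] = -2/(x^2 - 6*x + 9)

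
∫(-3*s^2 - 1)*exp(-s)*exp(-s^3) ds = exp(-s*(s^2 + 1)) + C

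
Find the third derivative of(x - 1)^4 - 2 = 24*x - 24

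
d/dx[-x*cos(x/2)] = x*sin(x/2)/2 - cos(x/2)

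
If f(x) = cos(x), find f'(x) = -sin(x)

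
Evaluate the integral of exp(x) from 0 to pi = -1 + exp(pi)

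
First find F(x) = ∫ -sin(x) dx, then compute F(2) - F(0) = -1 + cos(2)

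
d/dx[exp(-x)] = -exp(-x)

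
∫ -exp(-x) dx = exp(-x) + C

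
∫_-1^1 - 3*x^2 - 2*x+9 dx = 16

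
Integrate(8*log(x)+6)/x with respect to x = 2*(2*log(x) + 3)*log(x) + C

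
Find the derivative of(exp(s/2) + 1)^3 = 3*exp(3*s/2)/2 + 3*exp(s/2)/2 + 3*exp(s)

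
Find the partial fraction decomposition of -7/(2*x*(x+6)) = 7/(12*(x + 6)) - 7/(12*x)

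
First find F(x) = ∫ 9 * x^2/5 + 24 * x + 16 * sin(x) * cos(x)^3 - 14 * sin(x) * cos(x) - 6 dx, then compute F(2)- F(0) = -4*sin(2)^4 + sin(2)^2 + 204/5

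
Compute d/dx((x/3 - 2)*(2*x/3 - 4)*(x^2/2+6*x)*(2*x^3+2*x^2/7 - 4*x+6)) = 14*x^6/9 + 4*x^5/21 - 1100*x^4/9 + 7832*x^3/21 + 1296*x^2/7 - 528*x + 288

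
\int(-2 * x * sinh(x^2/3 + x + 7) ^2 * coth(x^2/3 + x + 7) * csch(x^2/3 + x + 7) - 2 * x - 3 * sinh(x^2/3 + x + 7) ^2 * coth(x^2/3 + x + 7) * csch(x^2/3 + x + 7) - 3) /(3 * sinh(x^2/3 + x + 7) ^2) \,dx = (cosh(x^2/3 + x + 7) + 1)/sinh(x^2/3 + x + 7) + C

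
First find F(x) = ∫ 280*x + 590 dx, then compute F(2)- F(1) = 1010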